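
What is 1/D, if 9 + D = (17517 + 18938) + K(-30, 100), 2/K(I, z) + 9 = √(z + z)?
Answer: 1084273/39517577764 - 5*√2/39517577764 ≈ 2.7438e-5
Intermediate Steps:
K(I, z) = 2/(-9 + √2*√z) (K(I, z) = 2/(-9 + √(z + z)) = 2/(-9 + √(2*z)) = 2/(-9 + √2*√z))
D = 36446 + 2/(-9 + 10*√2) (D = -9 + ((17517 + 18938) + 2/(-9 + √2*√100)) = -9 + (36455 + 2/(-9 + √2*10)) = -9 + (36455 + 2/(-9 + 10*√2)) = 36446 + 2/(-9 + 10*√2) ≈ 36446.)
1/D = 1/(4337092/119 + 20*√2/119)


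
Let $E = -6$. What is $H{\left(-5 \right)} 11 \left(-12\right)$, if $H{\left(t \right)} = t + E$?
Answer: $1452$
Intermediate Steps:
$H{\left(t \right)} = -6 + t$ ($H{\left(t \right)} = t - 6 = -6 + t$)
$H{\left(-5 \right)} 11 \left(-12\right) = \left(-6 - 5\right) 11 \left(-12\right) = \left(-11\right) 11 \left(-12\right) = \left(-121\right) \left(-12\right) = 1452$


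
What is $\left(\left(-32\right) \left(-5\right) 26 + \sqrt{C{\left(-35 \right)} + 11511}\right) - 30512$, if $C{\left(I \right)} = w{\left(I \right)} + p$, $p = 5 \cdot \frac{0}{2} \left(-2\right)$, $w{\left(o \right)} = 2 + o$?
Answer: $-26352 + \sqrt{11478} \approx -26245.0$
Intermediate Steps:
$p = 0$ ($p = 5 \cdot 0 \cdot \frac{1}{2} \left(-2\right) = 5 \cdot 0 \left(-2\right) = 0 \left(-2\right) = 0$)
$C{\left(I \right)} = 2 + I$ ($C{\left(I \right)} = \left(2 + I\right) + 0 = 2 + I$)
$\left(\left(-32\right) \left(-5\right) 26 + \sqrt{C{\left(-35 \right)} + 11511}\right) - 30512 = \left(\left(-32\right) \left(-5\right) 26 + \sqrt{\left(2 - 35\right) + 11511}\right) - 30512 = \left(160 \cdot 26 + \sqrt{-33 + 11511}\right) - 30512 = \left(4160 + \sqrt{11478}\right) - 30512 = -26352 + \sqrt{11478}$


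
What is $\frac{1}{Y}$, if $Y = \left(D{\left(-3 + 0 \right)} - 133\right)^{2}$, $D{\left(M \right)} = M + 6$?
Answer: $\frac{1}{16900} \approx 5.9172 \cdot 10^{-5}$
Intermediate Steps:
$D{\left(M \right)} = 6 + M$
$Y = 16900$ ($Y = \left(\left(6 + \left(-3 + 0\right)\right) - 133\right)^{2} = \left(\left(6 - 3\right) - 133\right)^{2} = \left(3 - 133\right)^{2} = \left(-130\right)^{2} = 16900$)
$\frac{1}{Y} = \frac{1}{16900}$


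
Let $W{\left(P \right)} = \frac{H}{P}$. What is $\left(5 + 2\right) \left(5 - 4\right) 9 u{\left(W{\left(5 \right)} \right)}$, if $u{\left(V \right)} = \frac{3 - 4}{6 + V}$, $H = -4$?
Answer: $- \frac{315}{26} \approx -12.115$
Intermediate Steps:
$W{\left(P \right)} = - \frac{4}{P}$
$u{\left(V \right)} = - \frac{1}{6 + V}$
$\left(5 + 2\right) \left(5 - 4\right) 9 u{\left(W{\left(5 \right)} \right)} = \left(5 + 2\right) \left(5 - 4\right) 9 \left(- \frac{1}{6 - \frac{4}{5}}\right) = 7 \cdot 1 \cdot 9 \left(- \frac{1}{6 - \frac{4}{5}}\right) = 7 \cdot 9 \left(- \frac{1}{6 - \frac{4}{5}}\right) = 63 \left(- \frac{1}{\frac{26}{5}}\right) = 63 \left(\left(-1\right) \frac{5}{26}\right) = 63 \left(- \frac{5}{26}\right) = - \frac{315}{26}$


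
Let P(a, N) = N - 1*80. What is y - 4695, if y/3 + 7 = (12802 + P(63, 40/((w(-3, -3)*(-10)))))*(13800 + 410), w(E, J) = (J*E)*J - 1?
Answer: 542340234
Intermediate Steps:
w(E, J) = -1 + E*J**2 (w(E, J) = (E*J)*J - 1 = E*J**2 - 1 = -1 + E*J**2)
P(a, N) = -80 + N (P(a, N) = N - 80 = -80 + N)
y = 542344929 (y = -21 + 3*((12802 + (-80 + 40/(((-1 - 3*(-3)**2)*(-10)))))*(13800 + 410)) = -21 + 3*((12802 + (-80 + 40/(((-1 - 3*9)*(-10)))))*14210) = -21 + 3*((12802 + (-80 + 40/(((-1 - 27)*(-10)))))*14210) = -21 + 3*((12802 + (-80 + 40/((-28*(-10)))))*14210) = -21 + 3*((12802 + (-80 + 40/280))*14210) = -21 + 3*((12802 + (-80 + 40*(1/280)))*14210) = -21 + 3*((12802 + (-80 + 1/7))*14210) = -21 + 3*((12802 - 559/7)*14210) = -21 + 3*((89055/7)*14210) = -21 + 3*180781650 = -21 + 542344950 = 542344929)
y - 4695 = 542344929 - 4695 = 542340234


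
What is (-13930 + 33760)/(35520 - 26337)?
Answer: 6610/3061 ≈ 2.1594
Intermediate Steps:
(-13930 + 33760)/(35520 - 26337) = 19830/9183 = 19830*(1/9183) = 6610/3061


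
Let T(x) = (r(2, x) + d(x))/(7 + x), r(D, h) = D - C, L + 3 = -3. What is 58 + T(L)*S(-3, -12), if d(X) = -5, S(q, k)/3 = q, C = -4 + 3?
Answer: 76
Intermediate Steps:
L = -6 (L = -3 - 3 = -6)
C = -1
S(q, k) = 3*q
r(D, h) = 1 + D (r(D, h) = D - 1*(-1) = D + 1 = 1 + D)
T(x) = -2/(7 + x) (T(x) = ((1 + 2) - 5)/(7 + x) = (3 - 5)/(7 + x) = -2/(7 + x))
58 + T(L)*S(-3, -12) = 58 + (-2/(7 - 6))*(3*(-3)) = 58 - 2/1*(-9) = 58 - 2*1*(-9) = 58 - 2*(-9) = 58 + 18 = 76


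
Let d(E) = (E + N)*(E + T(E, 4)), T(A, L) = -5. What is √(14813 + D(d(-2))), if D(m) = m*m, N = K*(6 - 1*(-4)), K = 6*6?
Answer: √6294849 ≈ 2509.0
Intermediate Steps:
K = 36
N = 360 (N = 36*(6 - 1*(-4)) = 36*(6 + 4) = 36*10 = 360)
d(E) = (-5 + E)*(360 + E) (d(E) = (E + 360)*(E - 5) = (360 + E)*(-5 + E) = (-5 + E)*(360 + E))
D(m) = m²
√(14813 + D(d(-2))) = √(14813 + (-1800 + (-2)² + 355*(-2))²) = √(14813 + (-1800 + 4 - 710)²) = √(14813 + (-2506)²) = √(14813 + 6280036) = √6294849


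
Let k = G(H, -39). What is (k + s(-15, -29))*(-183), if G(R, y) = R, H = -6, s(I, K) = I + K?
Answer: 9150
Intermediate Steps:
k = -6
(k + s(-15, -29))*(-183) = (-6 + (-15 - 29))*(-183) = (-6 - 44)*(-183) = -50*(-183) = 9150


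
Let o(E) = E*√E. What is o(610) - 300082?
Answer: -300082 + 610*√610 ≈ -2.8502e+5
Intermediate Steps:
o(E) = E^(3/2)
o(610) - 300082 = 610^(3/2) - 300082 = 610*√610 - 300082 = -300082 + 610*√610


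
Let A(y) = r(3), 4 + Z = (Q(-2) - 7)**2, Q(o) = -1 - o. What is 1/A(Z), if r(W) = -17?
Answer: -1/17 ≈ -0.058824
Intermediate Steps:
Z = 32 (Z = -4 + ((-1 - 1*(-2)) - 7)**2 = -4 + ((-1 + 2) - 7)**2 = -4 + (1 - 7)**2 = -4 + (-6)**2 = -4 + 36 = 32)
A(y) = -17
1/A(Z) = 1/(-17) = -1/17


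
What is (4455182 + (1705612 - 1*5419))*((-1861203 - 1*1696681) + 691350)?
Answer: -17644591720250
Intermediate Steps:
(4455182 + (1705612 - 1*5419))*((-1861203 - 1*1696681) + 691350) = (4455182 + (1705612 - 5419))*((-1861203 - 1696681) + 691350) = (4455182 + 1700193)*(-3557884 + 691350) = 6155375*(-2866534) = -17644591720250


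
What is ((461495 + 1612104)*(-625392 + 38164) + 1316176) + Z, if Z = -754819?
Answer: -1217674832215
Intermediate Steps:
((461495 + 1612104)*(-625392 + 38164) + 1316176) + Z = ((461495 + 1612104)*(-625392 + 38164) + 1316176) - 754819 = (2073599*(-587228) + 1316176) - 754819 = (-1217675393572 + 1316176) - 754819 = -1217674077396 - 754819 = -1217674832215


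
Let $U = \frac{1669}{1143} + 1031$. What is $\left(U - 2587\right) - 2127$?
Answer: $- \frac{4208000}{1143} \approx -3681.5$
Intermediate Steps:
$U = \frac{1180102}{1143}$ ($U = 1669 \cdot \frac{1}{1143} + 1031 = \frac{1669}{1143} + 1031 = \frac{1180102}{1143} \approx 1032.5$)
$\left(U - 2587\right) - 2127 = \left(\frac{1180102}{1143} - 2587\right) - 2127 = - \frac{1776839}{1143} - 2127 = - \frac{4208000}{1143}$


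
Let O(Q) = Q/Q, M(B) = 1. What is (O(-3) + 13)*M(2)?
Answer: 14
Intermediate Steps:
O(Q) = 1
(O(-3) + 13)*M(2) = (1 + 13)*1 = 14*1 = 14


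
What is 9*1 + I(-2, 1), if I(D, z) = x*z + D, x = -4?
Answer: 3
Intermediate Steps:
I(D, z) = D - 4*z (I(D, z) = -4*z + D = D - 4*z)
9*1 + I(-2, 1) = 9*1 + (-2 - 4*1) = 9 + (-2 - 4) = 9 - 6 = 3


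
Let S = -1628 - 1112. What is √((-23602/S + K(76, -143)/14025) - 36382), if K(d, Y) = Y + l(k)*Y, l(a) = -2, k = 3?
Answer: I*√177568161351042/69870 ≈ 190.72*I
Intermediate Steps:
K(d, Y) = -Y (K(d, Y) = Y - 2*Y = -Y)
S = -2740
√((-23602/S + K(76, -143)/14025) - 36382) = √((-23602/(-2740) - 1*(-143)/14025) - 36382) = √((-23602*(-1/2740) + 143*(1/14025)) - 36382) = √((11801/1370 + 13/1275) - 36382) = √(3012817/349350 - 36382) = √(-12707038883/349350) = I*√177568161351042/69870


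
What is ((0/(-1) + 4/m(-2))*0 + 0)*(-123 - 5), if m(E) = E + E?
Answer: 0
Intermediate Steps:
m(E) = 2*E
((0/(-1) + 4/m(-2))*0 + 0)*(-123 - 5) = ((0/(-1) + 4/((2*(-2))))*0 + 0)*(-123 - 5) = ((0*(-1) + 4/(-4))*0 + 0)*(-128) = ((0 + 4*(-¼))*0 + 0)*(-128) = ((0 - 1)*0 + 0)*(-128) = (-1*0 + 0)*(-128) = (0 + 0)*(-128) = 0*(-128) = 0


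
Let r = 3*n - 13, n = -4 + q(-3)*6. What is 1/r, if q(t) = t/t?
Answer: -⅐ ≈ -0.14286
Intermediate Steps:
q(t) = 1
n = 2 (n = -4 + 1*6 = -4 + 6 = 2)
r = -7 (r = 3*2 - 13 = 6 - 13 = -7)
1/r = 1/(-7) = -⅐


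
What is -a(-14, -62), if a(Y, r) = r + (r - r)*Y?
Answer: 62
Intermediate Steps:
a(Y, r) = r (a(Y, r) = r + 0*Y = r + 0 = r)
-a(-14, -62) = -1*(-62) = 62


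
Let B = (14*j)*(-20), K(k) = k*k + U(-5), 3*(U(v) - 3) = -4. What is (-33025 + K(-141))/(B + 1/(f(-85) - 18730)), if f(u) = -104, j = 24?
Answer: 247522706/126564481 ≈ 1.9557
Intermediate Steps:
U(v) = 5/3 (U(v) = 3 + (1/3)*(-4) = 3 - 4/3 = 5/3)
K(k) = 5/3 + k**2 (K(k) = k*k + 5/3 = k**2 + 5/3 = 5/3 + k**2)
B = -6720 (B = (14*24)*(-20) = 336*(-20) = -6720)
(-33025 + K(-141))/(B + 1/(f(-85) - 18730)) = (-33025 + (5/3 + (-141)**2))/(-6720 + 1/(-104 - 18730)) = (-33025 + (5/3 + 19881))/(-6720 + 1/(-18834)) = (-33025 + 59648/3)/(-6720 - 1/18834) = -39427/(3*(-126564481/18834)) = -39427/3*(-18834/126564481) = 247522706/126564481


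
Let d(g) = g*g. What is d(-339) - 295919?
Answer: -180998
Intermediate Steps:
d(g) = g**2
d(-339) - 295919 = (-339)**2 - 295919 = 114921 - 295919 = -180998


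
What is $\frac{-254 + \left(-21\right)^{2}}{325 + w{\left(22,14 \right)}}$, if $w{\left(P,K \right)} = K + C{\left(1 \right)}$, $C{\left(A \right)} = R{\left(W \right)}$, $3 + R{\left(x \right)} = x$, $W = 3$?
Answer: $\frac{187}{339} \approx 0.55162$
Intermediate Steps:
$R{\left(x \right)} = -3 + x$
$C{\left(A \right)} = 0$ ($C{\left(A \right)} = -3 + 3 = 0$)
$w{\left(P,K \right)} = K$ ($w{\left(P,K \right)} = K + 0 = K$)
$\frac{-254 + \left(-21\right)^{2}}{325 + w{\left(22,14 \right)}} = \frac{-254 + \left(-21\right)^{2}}{325 + 14} = \frac{-254 + 441}{339} = 187 \cdot \frac{1}{339} = \frac{187}{339}$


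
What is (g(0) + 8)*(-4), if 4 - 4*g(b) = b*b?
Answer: -36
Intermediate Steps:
g(b) = 1 - b²/4 (g(b) = 1 - b*b/4 = 1 - b²/4)
(g(0) + 8)*(-4) = ((1 - ¼*0²) + 8)*(-4) = ((1 - ¼*0) + 8)*(-4) = ((1 + 0) + 8)*(-4) = (1 + 8)*(-4) = 9*(-4) = -36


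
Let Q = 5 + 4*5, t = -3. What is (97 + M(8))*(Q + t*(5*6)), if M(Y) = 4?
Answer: -6565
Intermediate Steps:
Q = 25 (Q = 5 + 20 = 25)
(97 + M(8))*(Q + t*(5*6)) = (97 + 4)*(25 - 15*6) = 101*(25 - 3*30) = 101*(25 - 90) = 101*(-65) = -6565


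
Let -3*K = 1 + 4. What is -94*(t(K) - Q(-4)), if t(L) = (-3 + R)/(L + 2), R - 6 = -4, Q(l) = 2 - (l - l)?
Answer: 470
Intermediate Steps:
Q(l) = 2 (Q(l) = 2 - 1*0 = 2 + 0 = 2)
R = 2 (R = 6 - 4 = 2)
K = -5/3 (K = -(1 + 4)/3 = -1/3*5 = -5/3 ≈ -1.6667)
t(L) = -1/(2 + L) (t(L) = (-3 + 2)/(L + 2) = -1/(2 + L))
-94*(t(K) - Q(-4)) = -94*(-1/(2 - 5/3) - 1*2) = -94*(-1/1/3 - 2) = -94*(-1*3 - 2) = -94*(-3 - 2) = -94*(-5) = 470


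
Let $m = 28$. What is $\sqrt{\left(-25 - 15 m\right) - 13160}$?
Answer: $i \sqrt{13605} \approx 116.64 i$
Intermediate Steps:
$\sqrt{\left(-25 - 15 m\right) - 13160} = \sqrt{\left(-25 - 420\right) - 13160} = \sqrt{-445 - 13160} = \sqrt{-13605} = i \sqrt{13605}$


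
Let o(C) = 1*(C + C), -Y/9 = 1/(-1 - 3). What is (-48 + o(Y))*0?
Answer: 0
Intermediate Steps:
Y = 9/4 (Y = -9/(-1 - 3) = -9/(-4) = -9*(-¼) = 9/4 ≈ 2.2500)
o(C) = 2*C (o(C) = 1*(2*C) = 2*C)
(-48 + o(Y))*0 = (-48 + 2*(9/4))*0 = (-48 + 9/2)*0 = -87/2*0 = 0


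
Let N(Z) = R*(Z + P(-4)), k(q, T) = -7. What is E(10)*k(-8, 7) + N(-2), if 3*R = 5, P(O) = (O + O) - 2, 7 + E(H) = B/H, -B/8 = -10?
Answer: -27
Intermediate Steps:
B = 80 (B = -8*(-10) = 80)
E(H) = -7 + 80/H
P(O) = -2 + 2*O (P(O) = 2*O - 2 = -2 + 2*O)
R = 5/3 (R = (⅓)*5 = 5/3 ≈ 1.6667)
N(Z) = -50/3 + 5*Z/3 (N(Z) = 5*(Z + (-2 + 2*(-4)))/3 = 5*(Z + (-2 - 8))/3 = 5*(Z - 10)/3 = 5*(-10 + Z)/3 = -50/3 + 5*Z/3)
E(10)*k(-8, 7) + N(-2) = (-7 + 80/10)*(-7) + (-50/3 + (5/3)*(-2)) = (-7 + 80*(⅒))*(-7) + (-50/3 - 10/3) = (-7 + 8)*(-7) - 20 = 1*(-7) - 20 = -7 - 20 = -27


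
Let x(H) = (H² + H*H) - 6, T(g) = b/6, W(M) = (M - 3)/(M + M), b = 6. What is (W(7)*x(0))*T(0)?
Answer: -12/7 ≈ -1.7143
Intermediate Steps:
W(M) = (-3 + M)/(2*M) (W(M) = (-3 + M)/((2*M)) = (-3 + M)*(1/(2*M)) = (-3 + M)/(2*M))
T(g) = 1 (T(g) = 6/6 = 6*(⅙) = 1)
x(H) = -6 + 2*H² (x(H) = (H² + H²) - 6 = 2*H² - 6 = -6 + 2*H²)
(W(7)*x(0))*T(0) = (((½)*(-3 + 7)/7)*(-6 + 2*0²))*1 = (((½)*(⅐)*4)*(-6 + 2*0))*1 = (2*(-6 + 0)/7)*1 = ((2/7)*(-6))*1 = -12/7*1 = -12/7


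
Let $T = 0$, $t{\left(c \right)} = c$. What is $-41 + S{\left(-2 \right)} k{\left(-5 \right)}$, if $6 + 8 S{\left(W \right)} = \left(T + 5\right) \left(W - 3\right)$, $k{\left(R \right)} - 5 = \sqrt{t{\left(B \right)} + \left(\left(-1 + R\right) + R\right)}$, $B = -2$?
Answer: $- \frac{483}{8} - \frac{31 i \sqrt{13}}{8} \approx -60.375 - 13.972 i$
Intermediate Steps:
$k{\left(R \right)} = 5 + \sqrt{-3 + 2 R}$ ($k{\left(R \right)} = 5 + \sqrt{-2 + \left(\left(-1 + R\right) + R\right)} = 5 + \sqrt{-2 + \left(-1 + 2 R\right)} = 5 + \sqrt{-3 + 2 R}$)
$S{\left(W \right)} = - \frac{21}{8} + \frac{5 W}{8}$ ($S{\left(W \right)} = - \frac{3}{4} + \frac{\left(0 + 5\right) \left(W - 3\right)}{8} = - \frac{3}{4} + \frac{5 \left(-3 + W\right)}{8} = - \frac{3}{4} + \frac{-15 + 5 W}{8} = - \frac{3}{4} + \left(- \frac{15}{8} + \frac{5 W}{8}\right) = - \frac{21}{8} + \frac{5 W}{8}$)
$-41 + S{\left(-2 \right)} k{\left(-5 \right)} = -41 + \left(- \frac{21}{8} + \frac{5}{8} \left(-2\right)\right) \left(5 + \sqrt{-3 + 2 \left(-5\right)}\right) = -41 + \left(- \frac{21}{8} - \frac{5}{4}\right) \left(5 + \sqrt{-3 - 10}\right) = -41 - \frac{31 \left(5 + \sqrt{-13}\right)}{8} = -41 - \frac{31 \left(5 + i \sqrt{13}\right)}{8} = -41 - \left(\frac{155}{8} + \frac{31 i \sqrt{13}}{8}\right) = - \frac{483}{8} - \frac{31 i \sqrt{13}}{8}$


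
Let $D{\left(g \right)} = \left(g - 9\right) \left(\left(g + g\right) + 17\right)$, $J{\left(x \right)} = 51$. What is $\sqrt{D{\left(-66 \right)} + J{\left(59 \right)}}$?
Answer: $6 \sqrt{241} \approx 93.145$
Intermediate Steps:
$D{\left(g \right)} = \left(-9 + g\right) \left(17 + 2 g\right)$ ($D{\left(g \right)} = \left(-9 + g\right) \left(2 g + 17\right) = \left(-9 + g\right) \left(17 + 2 g\right)$)
$\sqrt{D{\left(-66 \right)} + J{\left(59 \right)}} = \sqrt{\left(-153 - -66 + 2 \left(-66\right)^{2}\right) + 51} = \sqrt{\left(-153 + 66 + 2 \cdot 4356\right) + 51} = \sqrt{\left(-153 + 66 + 8712\right) + 51} = \sqrt{8625 + 51} = \sqrt{8676} = 6 \sqrt{241}$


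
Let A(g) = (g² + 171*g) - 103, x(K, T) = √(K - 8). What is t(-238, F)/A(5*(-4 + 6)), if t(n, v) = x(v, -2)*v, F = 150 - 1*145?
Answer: 5*I*√3/1707 ≈ 0.0050734*I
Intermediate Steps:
x(K, T) = √(-8 + K)
A(g) = -103 + g² + 171*g
F = 5 (F = 150 - 145 = 5)
t(n, v) = v*√(-8 + v) (t(n, v) = √(-8 + v)*v = v*√(-8 + v))
t(-238, F)/A(5*(-4 + 6)) = (5*√(-8 + 5))/(-103 + (5*(-4 + 6))² + 171*(5*(-4 + 6))) = (5*√(-3))/(-103 + (5*2)² + 171*(5*2)) = (5*(I*√3))/(-103 + 10² + 171*10) = (5*I*√3)/(-103 + 100 + 1710) = (5*I*√3)/1707 = (5*I*√3)*(1/1707) = 5*I*√3/1707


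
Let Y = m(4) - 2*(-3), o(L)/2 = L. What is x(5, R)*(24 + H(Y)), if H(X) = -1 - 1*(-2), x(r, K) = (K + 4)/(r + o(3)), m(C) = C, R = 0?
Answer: 100/11 ≈ 9.0909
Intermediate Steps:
o(L) = 2*L
Y = 10 (Y = 4 - 2*(-3) = 4 + 6 = 10)
x(r, K) = (4 + K)/(6 + r) (x(r, K) = (K + 4)/(r + 2*3) = (4 + K)/(r + 6) = (4 + K)/(6 + r))
H(X) = 1 (H(X) = -1 + 2 = 1)
x(5, R)*(24 + H(Y)) = ((4 + 0)/(6 + 5))*(24 + 1) = (4/11)*25 = 100/11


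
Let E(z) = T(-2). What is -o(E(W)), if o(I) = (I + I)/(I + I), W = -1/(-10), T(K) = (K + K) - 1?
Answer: -1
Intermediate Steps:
T(K) = -1 + 2*K (T(K) = 2*K - 1 = -1 + 2*K)
W = 1/10 (W = -1*(-1/10) = 1/10 ≈ 0.10000)
E(z) = -5 (E(z) = -1 + 2*(-2) = -1 - 4 = -5)
o(I) = 1 (o(I) = (2*I)/((2*I)) = (2*I)*(1/(2*I)) = 1)
-o(E(W)) = -1*1 = -1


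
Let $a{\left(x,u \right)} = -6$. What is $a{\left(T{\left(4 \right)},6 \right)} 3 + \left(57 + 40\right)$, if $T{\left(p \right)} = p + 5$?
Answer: $79$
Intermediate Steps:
$T{\left(p \right)} = 5 + p$
$a{\left(T{\left(4 \right)},6 \right)} 3 + \left(57 + 40\right) = \left(-6\right) 3 + \left(57 + 40\right) = -18 + 97 = 79$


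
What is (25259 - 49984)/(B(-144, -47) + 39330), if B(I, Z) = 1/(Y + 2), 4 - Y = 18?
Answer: -296700/471959 ≈ -0.62866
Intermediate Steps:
Y = -14 (Y = 4 - 1*18 = 4 - 18 = -14)
B(I, Z) = -1/12 (B(I, Z) = 1/(-14 + 2) = 1/(-12) = -1/12)
(25259 - 49984)/(B(-144, -47) + 39330) = (25259 - 49984)/(-1/12 + 39330) = -24725/471959/12 = -24725*12/471959 = -296700/471959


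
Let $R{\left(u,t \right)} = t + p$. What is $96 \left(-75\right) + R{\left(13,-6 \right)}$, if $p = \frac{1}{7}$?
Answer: $- \frac{50441}{7} \approx -7205.9$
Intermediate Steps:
$p = \frac{1}{7} \approx 0.14286$
$R{\left(u,t \right)} = \frac{1}{7} + t$ ($R{\left(u,t \right)} = t + \frac{1}{7} = \frac{1}{7} + t$)
$96 \left(-75\right) + R{\left(13,-6 \right)} = 96 \left(-75\right) + \left(\frac{1}{7} - 6\right) = -7200 - \frac{41}{7} = - \frac{50441}{7}$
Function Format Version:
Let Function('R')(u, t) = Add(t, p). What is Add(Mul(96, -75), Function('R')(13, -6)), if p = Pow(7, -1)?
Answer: Rational(-50441, 7) ≈ -7205.9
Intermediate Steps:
p = Rational(1, 7) ≈ 0.14286
Function('R')(u, t) = Add(Rational(1, 7), t) (Function('R')(u, t) = Add(t, Rational(1, 7)) = Add(Rational(1, 7), t))
Add(Mul(96, -75), Function('R')(13, -6)) = Add(Mul(96, -75), Add(Rational(1, 7), -6)) = Add(-7200, Rational(-41, 7)) = Rational(-50441, 7)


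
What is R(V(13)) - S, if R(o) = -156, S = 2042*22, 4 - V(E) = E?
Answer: -45080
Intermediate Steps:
V(E) = 4 - E
S = 44924
R(V(13)) - S = -156 - 1*44924 = -156 - 44924 = -45080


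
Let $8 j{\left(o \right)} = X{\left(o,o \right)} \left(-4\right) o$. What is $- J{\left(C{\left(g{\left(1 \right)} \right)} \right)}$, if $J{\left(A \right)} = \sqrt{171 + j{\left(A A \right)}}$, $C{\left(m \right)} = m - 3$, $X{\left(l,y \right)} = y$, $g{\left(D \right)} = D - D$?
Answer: $- \frac{3 \sqrt{58}}{2} \approx -11.424$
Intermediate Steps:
$g{\left(D \right)} = 0$
$C{\left(m \right)} = -3 + m$ ($C{\left(m \right)} = m - 3 = -3 + m$)
$j{\left(o \right)} = - \frac{o^{2}}{2}$ ($j{\left(o \right)} = \frac{o \left(-4\right) o}{8} = \frac{- 4 o o}{8} = \frac{\left(-4\right) o^{2}}{8} = - \frac{o^{2}}{2}$)
$J{\left(A \right)} = \sqrt{171 - \frac{A^{4}}{2}}$ ($J{\left(A \right)} = \sqrt{171 - \frac{\left(A A\right)^{2}}{2}} = \sqrt{171 - \frac{\left(A^{2}\right)^{2}}{2}} = \sqrt{171 - \frac{A^{4}}{2}}$)
$- J{\left(C{\left(g{\left(1 \right)} \right)} \right)} = - \frac{\sqrt{684 - 2 \left(-3 + 0\right)^{4}}}{2} = - \frac{\sqrt{684 - 2 \left(-3\right)^{4}}}{2} = - \frac{\sqrt{684 - 162}}{2} = - \frac{\sqrt{522}}{2} = - \frac{3 \sqrt{58}}{2}$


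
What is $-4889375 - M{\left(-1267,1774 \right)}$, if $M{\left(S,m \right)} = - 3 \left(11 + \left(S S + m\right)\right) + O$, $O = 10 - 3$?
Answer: $-68160$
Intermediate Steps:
$O = 7$ ($O = 10 - 3 = 7$)
$M{\left(S,m \right)} = -26 - 3 m - 3 S^{2}$ ($M{\left(S,m \right)} = - 3 \left(11 + \left(S S + m\right)\right) + 7 = - 3 \left(11 + \left(S^{2} + m\right)\right) + 7 = - 3 \left(11 + \left(m + S^{2}\right)\right) + 7 = - 3 \left(11 + m + S^{2}\right) + 7 = \left(-33 - 3 m - 3 S^{2}\right) + 7 = -26 - 3 m - 3 S^{2}$)
$-4889375 - M{\left(-1267,1774 \right)} = -4889375 - \left(-26 - 5322 - 3 \left(-1267\right)^{2}\right) = -4889375 - \left(-26 - 5322 - 4815867\right) = -4889375 - -4821215 = -4889375 + 4821215 = -68160$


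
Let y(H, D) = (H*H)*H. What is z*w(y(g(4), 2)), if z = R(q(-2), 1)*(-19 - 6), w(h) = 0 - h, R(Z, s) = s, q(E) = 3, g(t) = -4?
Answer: -1600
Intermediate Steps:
y(H, D) = H³ (y(H, D) = H²*H = H³)
w(h) = -h
z = -25 (z = 1*(-19 - 6) = 1*(-25) = -25)
z*w(y(g(4), 2)) = -(-25)*(-4)³ = -(-25)*(-64) = -25*64 = -1600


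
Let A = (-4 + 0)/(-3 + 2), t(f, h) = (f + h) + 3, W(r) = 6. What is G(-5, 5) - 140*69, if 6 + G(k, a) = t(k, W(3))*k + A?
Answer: -9682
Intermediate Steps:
t(f, h) = 3 + f + h
A = 4 (A = -4/(-1) = -4*(-1) = 4)
G(k, a) = -2 + k*(9 + k) (G(k, a) = -6 + ((3 + k + 6)*k + 4) = -6 + ((9 + k)*k + 4) = -6 + (k*(9 + k) + 4) = -6 + (4 + k*(9 + k)) = -2 + k*(9 + k))
G(-5, 5) - 140*69 = (-2 - 5*(9 - 5)) - 140*69 = (-2 - 5*4) - 9660 = (-2 - 20) - 9660 = -22 - 9660 = -9682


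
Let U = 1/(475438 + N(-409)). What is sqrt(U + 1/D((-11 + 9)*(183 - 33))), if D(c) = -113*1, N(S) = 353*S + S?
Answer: I*sqrt(63010980109)/2668834 ≈ 0.094056*I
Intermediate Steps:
N(S) = 354*S
D(c) = -113
U = 1/330652 (U = 1/(475438 + 354*(-409)) = 1/(475438 - 144786) = 1/330652 ≈ 3.0243e-6)
sqrt(U + 1/D((-11 + 9)*(183 - 33))) = sqrt(1/330652 + 1/(-113)) = sqrt(1/330652 - 1/113) = sqrt(-330539/37363676) = I*sqrt(63010980109)/2668834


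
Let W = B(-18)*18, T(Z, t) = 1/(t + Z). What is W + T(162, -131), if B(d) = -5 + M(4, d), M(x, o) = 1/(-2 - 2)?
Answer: -5857/62 ≈ -94.468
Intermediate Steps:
M(x, o) = -¼ (M(x, o) = 1/(-4) = -¼)
B(d) = -21/4 (B(d) = -5 - ¼ = -21/4)
T(Z, t) = 1/(Z + t)
W = -189/2 (W = -21/4*18 = -189/2 ≈ -94.500)
W + T(162, -131) = -189/2 + 1/(162 - 131) = -189/2 + 1/31 = -5857/62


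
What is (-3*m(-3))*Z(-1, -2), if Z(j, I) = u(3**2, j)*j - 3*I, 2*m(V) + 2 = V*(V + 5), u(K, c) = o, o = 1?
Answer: 60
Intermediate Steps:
u(K, c) = 1
m(V) = -1 + V*(5 + V)/2 (m(V) = -1 + (V*(V + 5))/2 = -1 + (V*(5 + V))/2 = -1 + V*(5 + V)/2)
Z(j, I) = j - 3*I (Z(j, I) = 1*j - 3*I = j - 3*I)
(-3*m(-3))*Z(-1, -2) = (-3*(-1 + (1/2)*(-3)**2 + (5/2)*(-3)))*(-1 - 3*(-2)) = (-3*(-1 + (1/2)*9 - 15/2))*(-1 + 6) = -3*(-1 + 9/2 - 15/2)*5 = -3*(-4)*5 = 12*5 = 60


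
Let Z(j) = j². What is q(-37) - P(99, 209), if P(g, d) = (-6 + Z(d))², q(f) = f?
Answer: -1907505662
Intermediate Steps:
P(g, d) = (-6 + d²)²
q(-37) - P(99, 209) = -37 - (-6 + 209²)² = -37 - (-6 + 43681)² = -37 - 1*43675² = -37 - 1*1907505625 = -37 - 1907505625 = -1907505662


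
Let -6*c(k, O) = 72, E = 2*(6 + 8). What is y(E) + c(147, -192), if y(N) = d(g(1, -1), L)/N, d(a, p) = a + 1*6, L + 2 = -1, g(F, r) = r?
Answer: -331/28 ≈ -11.821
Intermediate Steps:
E = 28 (E = 2*14 = 28)
c(k, O) = -12 (c(k, O) = -⅙*72 = -12)
L = -3 (L = -2 - 1 = -3)
d(a, p) = 6 + a (d(a, p) = a + 6 = 6 + a)
y(N) = 5/N (y(N) = (6 - 1)/N = 5/N)
y(E) + c(147, -192) = 5/28 - 12 = -331/28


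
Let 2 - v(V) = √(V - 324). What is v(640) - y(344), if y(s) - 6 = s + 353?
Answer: -701 - 2*√79 ≈ -718.78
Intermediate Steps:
y(s) = 359 + s (y(s) = 6 + (s + 353) = 6 + (353 + s) = 359 + s)
v(V) = 2 - √(-324 + V) (v(V) = 2 - √(V - 324) = 2 - √(-324 + V))
v(640) - y(344) = (2 - √(-324 + 640)) - (359 + 344) = (2 - √316) - 1*703 = (2 - 2*√79) - 703 = -701 - 2*√79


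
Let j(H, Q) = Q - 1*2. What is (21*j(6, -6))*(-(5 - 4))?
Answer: 168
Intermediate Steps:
j(H, Q) = -2 + Q (j(H, Q) = Q - 2 = -2 + Q)
(21*j(6, -6))*(-(5 - 4)) = (21*(-2 - 6))*(-(5 - 4)) = (21*(-8))*(-1*1) = -168*(-1) = 168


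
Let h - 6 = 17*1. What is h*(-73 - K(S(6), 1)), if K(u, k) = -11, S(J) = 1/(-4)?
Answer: -1426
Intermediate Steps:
S(J) = -¼
h = 23 (h = 6 + 17*1 = 6 + 17 = 23)
h*(-73 - K(S(6), 1)) = 23*(-73 - 1*(-11)) = 23*(-73 + 11) = 23*(-62) = -1426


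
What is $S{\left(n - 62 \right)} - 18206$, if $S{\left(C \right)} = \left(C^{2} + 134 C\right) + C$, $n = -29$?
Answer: $-22210$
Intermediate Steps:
$S{\left(C \right)} = C^{2} + 135 C$
$S{\left(n - 62 \right)} - 18206 = \left(-29 - 62\right) \left(135 - 91\right) - 18206 = - 91 \left(135 - 91\right) - 18206 = \left(-91\right) 44 - 18206 = -4004 - 18206 = -22210$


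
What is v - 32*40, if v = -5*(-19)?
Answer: -1185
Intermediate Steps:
v = 95
v - 32*40 = 95 - 32*40 = 95 - 1280 = -1185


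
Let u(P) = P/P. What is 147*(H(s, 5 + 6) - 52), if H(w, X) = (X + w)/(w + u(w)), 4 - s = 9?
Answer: -15729/2 ≈ -7864.5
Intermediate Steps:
s = -5 (s = 4 - 1*9 = 4 - 9 = -5)
u(P) = 1
H(w, X) = (X + w)/(1 + w) (H(w, X) = (X + w)/(w + 1) = (X + w)/(1 + w))
147*(H(s, 5 + 6) - 52) = 147*(((5 + 6) - 5)/(1 - 5) - 52) = 147*((11 - 5)/(-4) - 52) = 147*(-¼*6 - 52) = 147*(-3/2 - 52) = 147*(-107/2) = -15729/2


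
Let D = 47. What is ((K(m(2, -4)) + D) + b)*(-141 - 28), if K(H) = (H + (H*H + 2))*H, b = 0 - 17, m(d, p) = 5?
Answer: -32110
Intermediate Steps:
b = -17
K(H) = H*(2 + H + H²) (K(H) = (H + (H² + 2))*H = (H + (2 + H²))*H = (2 + H + H²)*H = H*(2 + H + H²))
((K(m(2, -4)) + D) + b)*(-141 - 28) = ((5*(2 + 5 + 5²) + 47) - 17)*(-141 - 28) = ((5*(2 + 5 + 25) + 47) - 17)*(-169) = ((5*32 + 47) - 17)*(-169) = ((160 + 47) - 17)*(-169) = (207 - 17)*(-169) = 190*(-169) = -32110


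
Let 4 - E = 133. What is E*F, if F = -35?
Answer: 4515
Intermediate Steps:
E = -129 (E = 4 - 1*133 = 4 - 133 = -129)
E*F = -129*(-35) = 4515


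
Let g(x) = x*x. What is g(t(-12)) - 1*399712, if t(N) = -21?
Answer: -399271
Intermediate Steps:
g(x) = x²
g(t(-12)) - 1*399712 = (-21)² - 1*399712 = 441 - 399712 = -399271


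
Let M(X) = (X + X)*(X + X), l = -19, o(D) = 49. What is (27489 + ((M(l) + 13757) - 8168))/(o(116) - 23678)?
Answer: -34522/23629 ≈ -1.4610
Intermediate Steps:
M(X) = 4*X**2 (M(X) = (2*X)*(2*X) = 4*X**2)
(27489 + ((M(l) + 13757) - 8168))/(o(116) - 23678) = (27489 + ((4*(-19)**2 + 13757) - 8168))/(49 - 23678) = (27489 + ((4*361 + 13757) - 8168))/(-23629) = (27489 + ((1444 + 13757) - 8168))*(-1/23629) = (27489 + (15201 - 8168))*(-1/23629) = (27489 + 7033)*(-1/23629) = 34522*(-1/23629) = -34522/23629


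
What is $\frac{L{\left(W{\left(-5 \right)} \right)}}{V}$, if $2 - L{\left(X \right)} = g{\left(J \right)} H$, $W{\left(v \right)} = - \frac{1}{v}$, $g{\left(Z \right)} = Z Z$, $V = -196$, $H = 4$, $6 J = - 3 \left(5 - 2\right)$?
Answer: $\frac{1}{28} \approx 0.035714$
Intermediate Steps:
$J = - \frac{3}{2}$ ($J = \frac{\left(-3\right) \left(5 - 2\right)}{6} = \frac{\left(-3\right) 3}{6} = \frac{1}{6} \left(-9\right) = - \frac{3}{2} \approx -1.5$)
$g{\left(Z \right)} = Z^{2}$
$L{\left(X \right)} = -7$ ($L{\left(X \right)} = 2 - \left(- \frac{3}{2}\right)^{2} \cdot 4 = 2 - \frac{9}{4} \cdot 4 = 2 - 9 = -7$)
$\frac{L{\left(W{\left(-5 \right)} \right)}}{V} = - \frac{7}{-196} = \left(-7\right) \left(- \frac{1}{196}\right) = \frac{1}{28}$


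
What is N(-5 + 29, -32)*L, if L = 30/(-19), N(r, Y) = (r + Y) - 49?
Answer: 90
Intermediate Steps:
N(r, Y) = -49 + Y + r (N(r, Y) = (Y + r) - 49 = -49 + Y + r)
L = -30/19 (L = 30*(-1/19) = -30/19 ≈ -1.5789)
N(-5 + 29, -32)*L = (-49 - 32 + (-5 + 29))*(-30/19) = (-49 - 32 + 24)*(-30/19) = -57*(-30/19) = 90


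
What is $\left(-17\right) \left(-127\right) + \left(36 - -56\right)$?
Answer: $2251$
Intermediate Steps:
$\left(-17\right) \left(-127\right) + \left(36 - -56\right) = 2159 + \left(36 + 56\right) = 2159 + 92 = 2251$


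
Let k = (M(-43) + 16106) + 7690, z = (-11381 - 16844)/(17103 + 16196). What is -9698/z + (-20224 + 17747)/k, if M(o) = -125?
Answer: 7644093746717/668113975 ≈ 11441.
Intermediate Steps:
z = -28225/33299 ≈ -0.84762
k = 23671 (k = (-125 + 16106) + 7690 = 15981 + 7690 = 23671)
-9698/z + (-20224 + 17747)/k = -9698/(-28225/33299) + (-20224 + 17747)/23671 = -9698*(-33299/28225) - 2477*1/23671 = 322933702/28225 - 2477/23671 = 7644093746717/668113975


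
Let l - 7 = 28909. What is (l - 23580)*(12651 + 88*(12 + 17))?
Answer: 81123208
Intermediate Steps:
l = 28916 (l = 7 + 28909 = 28916)
(l - 23580)*(12651 + 88*(12 + 17)) = (28916 - 23580)*(12651 + 88*(12 + 17)) = 5336*(12651 + 88*29) = 5336*(12651 + 2552) = 5336*15203 = 81123208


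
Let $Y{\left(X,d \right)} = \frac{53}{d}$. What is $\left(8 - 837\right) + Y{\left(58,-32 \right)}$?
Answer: $- \frac{26581}{32} \approx -830.66$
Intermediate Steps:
$\left(8 - 837\right) + Y{\left(58,-32 \right)} = \left(8 - 837\right) + \frac{53}{-32} = \left(8 - 837\right) + 53 \left(- \frac{1}{32}\right) = -829 - \frac{53}{32} = - \frac{26581}{32}$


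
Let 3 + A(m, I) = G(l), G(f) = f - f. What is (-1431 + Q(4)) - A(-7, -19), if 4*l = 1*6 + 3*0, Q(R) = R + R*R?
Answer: -1408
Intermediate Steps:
Q(R) = R + R**2
l = 3/2 (l = (1*6 + 3*0)/4 = (6 + 0)/4 = (1/4)*6 = 3/2 ≈ 1.5000)
G(f) = 0
A(m, I) = -3 (A(m, I) = -3 + 0 = -3)
(-1431 + Q(4)) - A(-7, -19) = (-1431 + 4*(1 + 4)) - 1*(-3) = (-1431 + 4*5) + 3 = (-1431 + 20) + 3 = -1411 + 3 = -1408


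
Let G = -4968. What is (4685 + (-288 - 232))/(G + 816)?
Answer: -4165/4152 ≈ -1.0031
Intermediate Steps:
(4685 + (-288 - 232))/(G + 816) = (4685 + (-288 - 232))/(-4968 + 816) = (4685 - 520)/(-4152) = 4165*(-1/4152) = -4165/4152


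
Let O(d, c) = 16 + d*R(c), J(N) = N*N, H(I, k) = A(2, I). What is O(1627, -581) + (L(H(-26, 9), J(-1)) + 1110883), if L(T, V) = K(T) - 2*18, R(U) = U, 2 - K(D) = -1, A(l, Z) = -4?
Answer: 165579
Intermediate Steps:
K(D) = 3 (K(D) = 2 - 1*(-1) = 2 + 1 = 3)
H(I, k) = -4
J(N) = N²
L(T, V) = -33 (L(T, V) = 3 - 2*18 = 3 - 36 = -33)
O(d, c) = 16 + c*d (O(d, c) = 16 + d*c = 16 + c*d)
O(1627, -581) + (L(H(-26, 9), J(-1)) + 1110883) = (16 - 581*1627) + (-33 + 1110883) = (16 - 945287) + 1110850 = -945271 + 1110850 = 165579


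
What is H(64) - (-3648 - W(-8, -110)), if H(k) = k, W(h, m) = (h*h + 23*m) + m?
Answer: 1136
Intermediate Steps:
W(h, m) = h² + 24*m (W(h, m) = (h² + 23*m) + m = h² + 24*m)
H(64) - (-3648 - W(-8, -110)) = 64 - (-3648 - ((-8)² + 24*(-110))) = 64 - (-3648 - (64 - 2640)) = 64 - (-3648 - 1*(-2576)) = 64 - (-3648 + 2576) = 64 - 1*(-1072) = 64 + 1072 = 1136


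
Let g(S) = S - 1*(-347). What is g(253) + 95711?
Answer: 96311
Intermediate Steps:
g(S) = 347 + S (g(S) = S + 347 = 347 + S)
g(253) + 95711 = (347 + 253) + 95711 = 600 + 95711 = 96311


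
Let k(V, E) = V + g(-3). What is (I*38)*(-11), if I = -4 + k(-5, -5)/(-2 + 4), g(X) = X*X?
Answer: 836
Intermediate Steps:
g(X) = X²
k(V, E) = 9 + V (k(V, E) = V + (-3)² = V + 9 = 9 + V)
I = -2 (I = -4 + (9 - 5)/(-2 + 4) = -4 + 4/2 = -4 + 4*(½) = -4 + 2 = -2)
(I*38)*(-11) = -2*38*(-11) = -76*(-11) = 836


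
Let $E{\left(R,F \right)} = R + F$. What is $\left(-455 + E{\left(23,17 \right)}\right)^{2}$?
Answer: $172225$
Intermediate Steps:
$E{\left(R,F \right)} = F + R$
$\left(-455 + E{\left(23,17 \right)}\right)^{2} = \left(-455 + \left(17 + 23\right)\right)^{2} = \left(-455 + 40\right)^{2} = \left(-415\right)^{2} = 172225$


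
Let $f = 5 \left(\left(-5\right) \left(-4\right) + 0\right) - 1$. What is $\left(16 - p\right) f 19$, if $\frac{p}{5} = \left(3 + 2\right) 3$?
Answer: $-110979$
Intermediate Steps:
$p = 75$ ($p = 5 \left(3 + 2\right) 3 = 5 \cdot 5 \cdot 3 = 5 \cdot 15 = 75$)
$f = 99$ ($f = 5 \left(20 + 0\right) - 1 = 5 \cdot 20 - 1 = 100 - 1 = 99$)
$\left(16 - p\right) f 19 = \left(16 - 75\right) 99 \cdot 19 = \left(-59\right) 99 \cdot 19 = \left(-5841\right) 19 = -110979$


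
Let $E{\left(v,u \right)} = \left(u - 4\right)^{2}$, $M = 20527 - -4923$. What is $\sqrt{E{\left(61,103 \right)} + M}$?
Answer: $\sqrt{35251} \approx 187.75$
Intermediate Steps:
$M = 25450$ ($M = 20527 + 4923 = 25450$)
$E{\left(v,u \right)} = \left(-4 + u\right)^{2}$
$\sqrt{E{\left(61,103 \right)} + M} = \sqrt{\left(-4 + 103\right)^{2} + 25450} = \sqrt{99^{2} + 25450} = \sqrt{9801 + 25450} = \sqrt{35251}$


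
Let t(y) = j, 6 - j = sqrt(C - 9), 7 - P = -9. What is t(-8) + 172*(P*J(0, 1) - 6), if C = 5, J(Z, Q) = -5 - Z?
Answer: -14786 - 2*I ≈ -14786.0 - 2.0*I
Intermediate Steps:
P = 16 (P = 7 - 1*(-9) = 7 + 9 = 16)
j = 6 - 2*I (j = 6 - sqrt(5 - 9) = 6 - sqrt(-4) = 6 - 2*I ≈ 6.0 - 2.0*I)
t(y) = 6 - 2*I
t(-8) + 172*(P*J(0, 1) - 6) = (6 - 2*I) + 172*(16*(-5 - 1*0) - 6) = (6 - 2*I) + 172*(16*(-5 + 0) - 6) = (6 - 2*I) + 172*(16*(-5) - 6) = (6 - 2*I) + 172*(-80 - 6) = (6 - 2*I) + 172*(-86) = (6 - 2*I) - 14792 = -14786 - 2*I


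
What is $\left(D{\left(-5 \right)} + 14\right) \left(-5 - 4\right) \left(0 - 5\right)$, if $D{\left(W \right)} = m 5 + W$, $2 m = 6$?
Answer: $1080$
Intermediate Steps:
$m = 3$ ($m = \frac{1}{2} \cdot 6 = 3$)
$D{\left(W \right)} = 15 + W$ ($D{\left(W \right)} = 3 \cdot 5 + W = 15 + W$)
$\left(D{\left(-5 \right)} + 14\right) \left(-5 - 4\right) \left(0 - 5\right) = \left(\left(15 - 5\right) + 14\right) \left(-5 - 4\right) \left(0 - 5\right) = \left(10 + 14\right) \left(\left(-9\right) \left(-5\right)\right) = 24 \cdot 45 = 1080$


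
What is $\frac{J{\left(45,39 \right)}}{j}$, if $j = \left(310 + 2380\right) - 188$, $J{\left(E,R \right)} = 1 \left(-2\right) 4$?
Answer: $- \frac{4}{1251} \approx -0.0031974$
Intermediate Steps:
$J{\left(E,R \right)} = -8$ ($J{\left(E,R \right)} = \left(-2\right) 4 = -8$)
$j = 2502$ ($j = 2690 - 188 = 2502$)
$\frac{J{\left(45,39 \right)}}{j} = - \frac{8}{2502} = \left(-8\right) \frac{1}{2502} = - \frac{4}{1251}$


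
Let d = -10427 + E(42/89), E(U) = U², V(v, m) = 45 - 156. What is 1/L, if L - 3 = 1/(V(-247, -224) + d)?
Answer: 83469734/250401281 ≈ 0.33334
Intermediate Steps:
V(v, m) = -111
d = -82590503/7921 (d = -10427 + (42/89)² = -10427 + 1764/7921 = -82590503/7921 ≈ -10427.)
L = 250401281/83469734 (L = 3 + 1/(-111 - 82590503/7921) = 3 + 1/(-83469734/7921) = 3 - 7921/83469734 = 250401281/83469734 ≈ 2.9999)
1/L = 1/(250401281/83469734) = 83469734/250401281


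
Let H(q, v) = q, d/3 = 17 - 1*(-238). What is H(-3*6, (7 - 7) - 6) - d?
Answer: -783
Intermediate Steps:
d = 765 (d = 3*(17 - 1*(-238)) = 3*(17 + 238) = 3*255 = 765)
H(-3*6, (7 - 7) - 6) - d = -3*6 - 1*765 = -18 - 765 = -783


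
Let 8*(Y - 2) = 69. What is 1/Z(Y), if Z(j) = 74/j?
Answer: 85/592 ≈ 0.14358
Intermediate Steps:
Y = 85/8 (Y = 2 + (⅛)*69 = 2 + 69/8 = 85/8 ≈ 10.625)
1/Z(Y) = 1/(74/(85/8)) = 1/(74*(8/85)) = 1/(592/85) = 85/592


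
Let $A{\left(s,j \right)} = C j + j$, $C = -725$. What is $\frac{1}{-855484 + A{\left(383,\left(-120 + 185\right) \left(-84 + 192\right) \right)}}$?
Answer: $- \frac{1}{5937964} \approx -1.6841 \cdot 10^{-7}$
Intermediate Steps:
$A{\left(s,j \right)} = - 724 j$ ($A{\left(s,j \right)} = - 725 j + j = - 724 j$)
$\frac{1}{-855484 + A{\left(383,\left(-120 + 185\right) \left(-84 + 192\right) \right)}} = \frac{1}{-855484 - 724 \left(-120 + 185\right) \left(-84 + 192\right)} = \frac{1}{-855484 - 724 \cdot 65 \cdot 108} = \frac{1}{-855484 - 5082480} = \frac{1}{-5937964} = - \frac{1}{5937964}$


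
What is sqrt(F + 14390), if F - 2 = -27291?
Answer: I*sqrt(12899) ≈ 113.57*I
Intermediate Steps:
F = -27289 (F = 2 - 27291 = -27289)
sqrt(F + 14390) = sqrt(-27289 + 14390) = sqrt(-12899) = I*sqrt(12899)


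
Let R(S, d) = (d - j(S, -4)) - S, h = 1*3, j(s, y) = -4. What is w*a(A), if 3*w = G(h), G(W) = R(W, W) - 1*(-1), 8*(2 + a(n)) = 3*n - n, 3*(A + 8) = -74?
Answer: -305/18 ≈ -16.944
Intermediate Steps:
A = -98/3 (A = -8 + (⅓)*(-74) = -8 - 74/3 = -98/3 ≈ -32.667)
a(n) = -2 + n/4 (a(n) = -2 + (3*n - n)/8 = -2 + (2*n)/8 = -2 + n/4)
h = 3
R(S, d) = 4 + d - S (R(S, d) = (d - 1*(-4)) - S = (d + 4) - S = (4 + d) - S = 4 + d - S)
G(W) = 5 (G(W) = (4 + W - W) - 1*(-1) = 4 + 1 = 5)
w = 5/3 (w = (⅓)*5 = 5/3 ≈ 1.6667)
w*a(A) = 5*(-2 + (¼)*(-98/3))/3 = 5*(-2 - 49/6)/3 = (5/3)*(-61/6) = -305/18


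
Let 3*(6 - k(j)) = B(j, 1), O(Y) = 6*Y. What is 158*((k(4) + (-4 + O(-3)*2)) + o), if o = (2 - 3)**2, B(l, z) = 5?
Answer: -16432/3 ≈ -5477.3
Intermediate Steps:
k(j) = 13/3 (k(j) = 6 - 1/3*5 = 6 - 5/3 = 13/3)
o = 1 (o = (-1)**2 = 1)
158*((k(4) + (-4 + O(-3)*2)) + o) = 158*((13/3 + (-4 + (6*(-3))*2)) + 1) = 158*((13/3 + (-4 - 18*2)) + 1) = 158*((13/3 + (-4 - 36)) + 1) = 158*((13/3 - 40) + 1) = 158*(-107/3 + 1) = 158*(-104/3) = -16432/3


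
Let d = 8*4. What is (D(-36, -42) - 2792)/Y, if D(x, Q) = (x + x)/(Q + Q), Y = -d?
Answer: 9769/112 ≈ 87.223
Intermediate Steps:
d = 32
Y = -32 (Y = -1*32 = -32)
D(x, Q) = x/Q (D(x, Q) = (2*x)/((2*Q)) = (2*x)*(1/(2*Q)) = x/Q)
(D(-36, -42) - 2792)/Y = (-36/(-42) - 2792)/(-32) = (-36*(-1/42) - 2792)*(-1/32) = (6/7 - 2792)*(-1/32) = -19538/7*(-1/32) = 9769/112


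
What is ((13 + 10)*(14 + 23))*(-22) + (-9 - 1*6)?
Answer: -18737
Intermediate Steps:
((13 + 10)*(14 + 23))*(-22) + (-9 - 1*6) = (23*37)*(-22) + (-9 - 6) = 851*(-22) - 15 = -18722 - 15 = -18737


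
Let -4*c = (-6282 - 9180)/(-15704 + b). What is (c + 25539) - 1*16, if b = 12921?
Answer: 142053287/5566 ≈ 25522.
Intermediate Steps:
c = -7731/5566 (c = -(-6282 - 9180)/(4*(-15704 + 12921)) = -(-7731)/(2*(-2783)) = -(-7731)*(-1)/(2*2783) = -¼*15462/2783 = -7731/5566 ≈ -1.3890)
(c + 25539) - 1*16 = (-7731/5566 + 25539) - 1*16 = 142142343/5566 - 16 = 142053287/5566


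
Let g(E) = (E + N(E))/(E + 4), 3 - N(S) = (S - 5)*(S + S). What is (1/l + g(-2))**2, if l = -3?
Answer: 6889/36 ≈ 191.36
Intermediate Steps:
N(S) = 3 - 2*S*(-5 + S) (N(S) = 3 - (S - 5)*(S + S) = 3 - (-5 + S)*2*S = 3 - 2*S*(-5 + S))
g(E) = (3 - 2*E**2 + 11*E)/(4 + E) (g(E) = (E + (3 - 2*E**2 + 10*E))/(E + 4) = (3 - 2*E**2 + 11*E)/(4 + E))
(1/l + g(-2))**2 = (1/(-3) + (3 - 2*(-2)**2 + 11*(-2))/(4 - 2))**2 = (-1/3 + (3 - 2*4 - 22)/2)**2 = (-1/3 + (3 - 8 - 22)/2)**2 = (-1/3 + (1/2)*(-27))**2 = (-1/3 - 27/2)**2 = (-83/6)**2 = 6889/36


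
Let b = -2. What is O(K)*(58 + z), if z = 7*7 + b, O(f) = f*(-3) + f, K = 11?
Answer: -2310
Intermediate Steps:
O(f) = -2*f (O(f) = -3*f + f = -2*f)
z = 47 (z = 7*7 - 2 = 49 - 2 = 47)
O(K)*(58 + z) = (-2*11)*(58 + 47) = -22*105 = -2310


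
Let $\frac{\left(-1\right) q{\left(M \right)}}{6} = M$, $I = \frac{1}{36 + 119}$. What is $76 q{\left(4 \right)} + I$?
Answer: $- \frac{282719}{155} \approx -1824.0$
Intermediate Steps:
$I = \frac{1}{155} \approx 0.0064516$
$q{\left(M \right)} = - 6 M$
$76 q{\left(4 \right)} + I = 76 \left(\left(-6\right) 4\right) + \frac{1}{155} = 76 \left(-24\right) + \frac{1}{155} = -1824 + \frac{1}{155} = - \frac{282719}{155}$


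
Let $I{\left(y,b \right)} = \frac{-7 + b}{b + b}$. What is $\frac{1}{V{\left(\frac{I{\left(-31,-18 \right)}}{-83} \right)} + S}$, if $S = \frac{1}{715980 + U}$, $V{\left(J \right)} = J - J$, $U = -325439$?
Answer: $390541$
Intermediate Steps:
$I{\left(y,b \right)} = \frac{-7 + b}{2 b}$
$V{\left(J \right)} = 0$
$S = \frac{1}{390541}$ ($S = \frac{1}{715980 - 325439} = \frac{1}{390541} \approx 2.5606 \cdot 10^{-6}$)
$\frac{1}{V{\left(\frac{I{\left(-31,-18 \right)}}{-83} \right)} + S} = \frac{1}{0 + \frac{1}{390541}} = \frac{1}{\frac{1}{390541}} = 390541$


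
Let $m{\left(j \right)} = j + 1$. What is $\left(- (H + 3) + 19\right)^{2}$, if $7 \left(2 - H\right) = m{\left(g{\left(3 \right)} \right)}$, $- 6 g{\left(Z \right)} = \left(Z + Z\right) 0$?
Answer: $\frac{9801}{49} \approx 200.02$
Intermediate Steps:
$g{\left(Z \right)} = 0$ ($g{\left(Z \right)} = - \frac{\left(Z + Z\right) 0}{6} = - \frac{2 Z 0}{6} = \left(- \frac{1}{6}\right) 0 = 0$)
$m{\left(j \right)} = 1 + j$
$H = \frac{13}{7}$ ($H = 2 - \frac{1 + 0}{7} = 2 - \frac{1}{7} = \frac{13}{7} \approx 1.8571$)
$\left(- (H + 3) + 19\right)^{2} = \left(- (\frac{13}{7} + 3) + 19\right)^{2} = \left(\left(-1\right) \frac{34}{7} + 19\right)^{2} = \left(- \frac{34}{7} + 19\right)^{2} = \left(\frac{99}{7}\right)^{2} = \frac{9801}{49}$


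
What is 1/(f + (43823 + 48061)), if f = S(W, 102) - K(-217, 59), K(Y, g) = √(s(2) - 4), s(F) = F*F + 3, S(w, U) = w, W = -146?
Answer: 91738/8415860641 + √3/8415860641 ≈ 1.0901e-5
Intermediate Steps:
s(F) = 3 + F² (s(F) = F² + 3 = 3 + F²)
K(Y, g) = √3 (K(Y, g) = √((3 + 2²) - 4) = √((3 + 4) - 4) = √(7 - 4) = √3)
f = -146 - √3 ≈ -147.73
1/(f + (43823 + 48061)) = 1/((-146 - √3) + (43823 + 48061)) = 1/((-146 - √3) + 91884) = 1/(91738 - √3)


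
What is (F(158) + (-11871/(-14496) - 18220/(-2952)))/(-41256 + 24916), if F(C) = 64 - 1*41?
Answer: -53474197/29134350720 ≈ -0.0018354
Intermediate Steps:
F(C) = 23 (F(C) = 64 - 41 = 23)
(F(158) + (-11871/(-14496) - 18220/(-2952)))/(-41256 + 24916) = (23 + (-11871/(-14496) - 18220/(-2952)))/(-41256 + 24916) = (23 + (-11871*(-1/14496) - 18220*(-1/2952)))/(-16340) = (23 + (3957/4832 + 4555/738))*(-1/16340) = (23 + 12465013/1783008)*(-1/16340) = (53474197/1783008)*(-1/16340) = -53474197/29134350720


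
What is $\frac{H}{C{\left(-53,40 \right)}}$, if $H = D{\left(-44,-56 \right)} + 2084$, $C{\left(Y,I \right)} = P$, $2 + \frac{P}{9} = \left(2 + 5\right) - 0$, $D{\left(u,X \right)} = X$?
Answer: $\frac{676}{15} \approx 45.067$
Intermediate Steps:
$P = 45$ ($P = -18 + 9 \left(\left(2 + 5\right) - 0\right) = -18 + 9 \left(7 + 0\right) = -18 + 9 \cdot 7 = -18 + 63 = 45$)
$C{\left(Y,I \right)} = 45$
$H = 2028$ ($H = -56 + 2084 = 2028$)
$\frac{H}{C{\left(-53,40 \right)}} = \frac{2028}{45} = 2028 \cdot \frac{1}{45} = \frac{676}{15}$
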